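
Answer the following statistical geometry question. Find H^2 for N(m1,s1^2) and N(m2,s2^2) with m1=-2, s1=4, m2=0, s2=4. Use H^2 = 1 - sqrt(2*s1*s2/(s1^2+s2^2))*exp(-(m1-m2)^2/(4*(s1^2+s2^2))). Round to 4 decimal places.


Squared Hellinger distance for Gaussians:
H^2 = 1 - sqrt(2*s1*s2/(s1^2+s2^2)) * exp(-(m1-m2)^2/(4*(s1^2+s2^2))).
s1^2 = 16, s2^2 = 16, s1^2+s2^2 = 32.
sqrt(2*4*4/(32)) = 1.0.
(m1-m2)^2 = (-2)^2 = 4.
exp(-4/(4*32)) = exp(-0.03125) = 0.969233.
H^2 = 1 - 1.0*0.969233 = 0.0308

0.0308


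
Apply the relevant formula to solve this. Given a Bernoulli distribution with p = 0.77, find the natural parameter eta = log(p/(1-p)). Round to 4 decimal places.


Natural parameter for Bernoulli: eta = log(p/(1-p)).
p = 0.77, 1-p = 0.23.
p/(1-p) = 3.347826.
eta = log(3.347826) = 1.2083

1.2083


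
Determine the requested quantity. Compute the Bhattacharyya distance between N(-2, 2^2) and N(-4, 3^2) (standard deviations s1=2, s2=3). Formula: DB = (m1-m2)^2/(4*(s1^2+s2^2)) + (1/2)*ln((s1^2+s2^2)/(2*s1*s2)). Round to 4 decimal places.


Bhattacharyya distance between two Gaussians:
DB = (m1-m2)^2/(4*(s1^2+s2^2)) + (1/2)*ln((s1^2+s2^2)/(2*s1*s2)).
(m1-m2)^2 = (2)^2 = 4.
s1^2+s2^2 = 4 + 9 = 13.
term1 = 4/52 = 0.076923.
term2 = 0.5*ln(13/12.0) = 0.040021.
DB = 0.076923 + 0.040021 = 0.1169

0.1169


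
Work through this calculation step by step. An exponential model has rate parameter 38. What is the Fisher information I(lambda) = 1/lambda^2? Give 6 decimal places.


Fisher information for exponential: I(lambda) = 1/lambda^2.
lambda = 38, lambda^2 = 1444.
I = 1/1444 = 0.000693

0.000693


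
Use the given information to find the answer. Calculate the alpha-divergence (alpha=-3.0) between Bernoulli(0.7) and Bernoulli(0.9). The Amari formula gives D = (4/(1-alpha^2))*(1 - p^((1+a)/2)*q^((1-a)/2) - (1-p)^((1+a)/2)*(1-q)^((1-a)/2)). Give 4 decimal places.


Amari alpha-divergence:
D = (4/(1-alpha^2))*(1 - p^((1+a)/2)*q^((1-a)/2) - (1-p)^((1+a)/2)*(1-q)^((1-a)/2)).
alpha = -3.0, p = 0.7, q = 0.9.
e1 = (1+alpha)/2 = -1.0, e2 = (1-alpha)/2 = 2.0.
t1 = p^e1 * q^e2 = 0.7^-1.0 * 0.9^2.0 = 1.157143.
t2 = (1-p)^e1 * (1-q)^e2 = 0.3^-1.0 * 0.1^2.0 = 0.033333.
4/(1-alpha^2) = -0.5.
D = -0.5*(1 - 1.157143 - 0.033333) = 0.0952

0.0952


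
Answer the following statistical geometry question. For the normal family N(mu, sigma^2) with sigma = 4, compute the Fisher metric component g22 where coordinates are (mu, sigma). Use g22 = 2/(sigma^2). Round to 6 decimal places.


For the 2-parameter normal family, the Fisher metric has:
  g11 = 1/sigma^2, g22 = 2/sigma^2.
sigma = 4, sigma^2 = 16.
g22 = 0.125000

0.125000


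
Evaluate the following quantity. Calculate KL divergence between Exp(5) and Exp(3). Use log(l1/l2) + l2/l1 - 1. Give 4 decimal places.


KL divergence for exponential family:
KL = log(l1/l2) + l2/l1 - 1.
log(5/3) = 0.510826.
3/5 = 0.6.
KL = 0.510826 + 0.6 - 1 = 0.1108

0.1108


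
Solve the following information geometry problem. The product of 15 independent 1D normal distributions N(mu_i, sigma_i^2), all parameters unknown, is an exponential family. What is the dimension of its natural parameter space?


Exponential family dimension calculation:
Each univariate normal has two natural parameters (mu/sigma^2 and -1/(2 sigma^2)).
With 15 independent components, dim = 2 * 15 = 30.

30


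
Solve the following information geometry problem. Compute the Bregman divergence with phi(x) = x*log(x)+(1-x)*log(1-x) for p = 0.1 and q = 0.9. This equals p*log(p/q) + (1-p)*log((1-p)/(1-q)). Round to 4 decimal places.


Bregman divergence with negative entropy generator:
D = p*log(p/q) + (1-p)*log((1-p)/(1-q)).
p = 0.1, q = 0.9.
p*log(p/q) = 0.1*log(0.1/0.9) = -0.219722.
(1-p)*log((1-p)/(1-q)) = 0.9*log(0.9/0.1) = 1.977502.
D = -0.219722 + 1.977502 = 1.7578

1.7578


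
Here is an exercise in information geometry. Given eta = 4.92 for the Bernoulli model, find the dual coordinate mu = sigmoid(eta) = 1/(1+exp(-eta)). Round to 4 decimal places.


Dual coordinate (expectation parameter) for Bernoulli:
mu = 1/(1+exp(-eta)).
eta = 4.92.
exp(-eta) = exp(-4.92) = 0.007299.
mu = 1/(1+0.007299) = 0.9928

0.9928


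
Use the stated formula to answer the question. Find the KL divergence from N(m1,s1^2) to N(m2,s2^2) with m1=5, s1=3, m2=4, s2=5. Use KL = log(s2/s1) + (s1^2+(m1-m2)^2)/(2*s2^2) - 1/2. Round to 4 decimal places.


KL divergence between normal distributions:
KL = log(s2/s1) + (s1^2 + (m1-m2)^2)/(2*s2^2) - 1/2.
log(5/3) = 0.510826.
(3^2 + (5-4)^2)/(2*5^2) = (9 + 1)/50 = 0.2.
KL = 0.510826 + 0.2 - 0.5 = 0.2108

0.2108


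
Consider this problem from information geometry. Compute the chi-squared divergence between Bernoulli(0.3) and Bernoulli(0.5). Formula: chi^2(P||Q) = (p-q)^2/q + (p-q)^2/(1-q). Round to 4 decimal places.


Chi-squared divergence between Bernoulli distributions:
chi^2 = (p-q)^2/q + (p-q)^2/(1-q).
p = 0.3, q = 0.5, p-q = -0.2.
(p-q)^2 = 0.04.
term1 = 0.04/0.5 = 0.08.
term2 = 0.04/0.5 = 0.08.
chi^2 = 0.08 + 0.08 = 0.1600

0.1600


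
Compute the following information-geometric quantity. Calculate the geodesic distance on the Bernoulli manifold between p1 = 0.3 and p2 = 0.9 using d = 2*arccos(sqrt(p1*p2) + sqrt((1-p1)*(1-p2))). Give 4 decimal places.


Geodesic distance on Bernoulli manifold:
d(p1,p2) = 2*arccos(sqrt(p1*p2) + sqrt((1-p1)*(1-p2))).
sqrt(p1*p2) = sqrt(0.3*0.9) = 0.519615.
sqrt((1-p1)*(1-p2)) = sqrt(0.7*0.1) = 0.264575.
arg = 0.519615 + 0.264575 = 0.78419.
d = 2*arccos(0.78419) = 1.3388

1.3388


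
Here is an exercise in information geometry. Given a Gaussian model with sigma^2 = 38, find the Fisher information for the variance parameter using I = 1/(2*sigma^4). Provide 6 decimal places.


Fisher information for variance: I(sigma^2) = 1/(2*sigma^4).
sigma^2 = 38, so sigma^4 = 1444.
I = 1/(2*1444) = 1/2888 = 0.000346

0.000346


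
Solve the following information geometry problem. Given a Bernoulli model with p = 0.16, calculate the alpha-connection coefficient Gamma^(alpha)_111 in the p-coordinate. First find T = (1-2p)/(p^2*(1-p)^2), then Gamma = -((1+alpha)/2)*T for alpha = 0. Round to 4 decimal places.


Skewness (Amari-Chentsov) tensor: T = (1-2p)/(p^2*(1-p)^2).
p = 0.16, 1-2p = 0.68, p^2 = 0.0256, (1-p)^2 = 0.7056.
T = 0.68/(0.0256 * 0.7056) = 37.645266.
In the p-coordinate, Gamma^(alpha) = Gamma^(0) - (alpha/2)*T with Gamma^(0) = (1/2)*g'(p) = -T/2,
so Gamma^(alpha) = -((1+alpha)/2)*T.
alpha = 0, -(1+alpha)/2 = -0.5.
Gamma = -0.5 * 37.645266 = -18.8226

-18.8226


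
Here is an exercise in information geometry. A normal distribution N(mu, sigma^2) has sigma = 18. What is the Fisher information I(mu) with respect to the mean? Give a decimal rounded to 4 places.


The Fisher information for the mean of a normal distribution is I(mu) = 1/sigma^2.
sigma = 18, so sigma^2 = 324.
I(mu) = 1/324 = 0.0031

0.0031


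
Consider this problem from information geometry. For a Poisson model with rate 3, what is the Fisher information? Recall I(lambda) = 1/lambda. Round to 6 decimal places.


Fisher information for Poisson: I(lambda) = 1/lambda.
lambda = 3.
I(lambda) = 1/3 = 0.333333

0.333333


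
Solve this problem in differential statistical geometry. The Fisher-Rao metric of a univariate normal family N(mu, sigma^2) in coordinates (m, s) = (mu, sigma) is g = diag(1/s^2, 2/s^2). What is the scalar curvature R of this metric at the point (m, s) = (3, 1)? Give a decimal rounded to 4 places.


The metric has the form g = (A dm^2 + B ds^2)/s^2 with A = 1, B = 2.
Substitute u = sqrt(A/B)*m: g = B*(du^2 + ds^2)/s^2, i.e. B times the
Poincare upper half-plane metric, which has constant Gaussian curvature -1.
Scaling a 2D metric by a constant c divides the Gaussian curvature by c,
so K = -1/B = -1/(2) = -0.5000 everywhere (the point (m, s) = (3, 1) is irrelevant:
the curvature is constant).
Scalar curvature in dimension 2: R = 2K = -2/(2) = -1.0000.

-1.0000


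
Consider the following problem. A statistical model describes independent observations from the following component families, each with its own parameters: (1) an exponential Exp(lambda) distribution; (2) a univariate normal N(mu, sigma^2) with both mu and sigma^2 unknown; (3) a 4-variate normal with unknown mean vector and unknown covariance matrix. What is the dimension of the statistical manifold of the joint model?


The dimension of a statistical manifold equals the number of free
(independent) real parameters of the model. For a product of independent
blocks the parameter counts add.
- exponential (lambda): 1.
- normal (mu, sigma^2): 2.
- 4-variate normal: 4 (mean) + 4*5/2 = 10 (symmetric covariance) = 14.
Total = 1 + 2 + 14 = 17.
Dimension = 17

17


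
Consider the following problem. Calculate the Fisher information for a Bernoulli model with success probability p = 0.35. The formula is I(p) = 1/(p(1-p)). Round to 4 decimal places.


For Bernoulli(p), Fisher information is I(p) = 1/(p*(1-p)).
p = 0.35, 1-p = 0.65.
p*(1-p) = 0.2275.
I(p) = 1/0.2275 = 4.3956

4.3956


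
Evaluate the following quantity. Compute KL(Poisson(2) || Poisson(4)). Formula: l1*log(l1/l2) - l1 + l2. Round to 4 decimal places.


KL divergence for Poisson:
KL = l1*log(l1/l2) - l1 + l2.
l1 = 2, l2 = 4.
log(2/4) = -0.693147.
l1*log(l1/l2) = 2 * -0.693147 = -1.386294.
KL = -1.386294 - 2 + 4 = 0.6137

0.6137


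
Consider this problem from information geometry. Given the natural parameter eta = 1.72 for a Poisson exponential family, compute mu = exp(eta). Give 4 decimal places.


Expectation parameter for Poisson exponential family:
mu = exp(eta).
eta = 1.72.
mu = exp(1.72) = 5.5845

5.5845


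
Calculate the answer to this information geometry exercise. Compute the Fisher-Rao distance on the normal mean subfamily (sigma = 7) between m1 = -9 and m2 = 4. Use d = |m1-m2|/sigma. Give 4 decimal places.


On the fixed-variance normal subfamily, geodesic distance = |m1-m2|/sigma.
|-9 - 4| = 13.
sigma = 7.
d = 13/7 = 1.8571

1.8571


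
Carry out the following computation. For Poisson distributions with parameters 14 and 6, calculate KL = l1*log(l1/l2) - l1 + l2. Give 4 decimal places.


KL divergence for Poisson:
KL = l1*log(l1/l2) - l1 + l2.
l1 = 14, l2 = 6.
log(14/6) = 0.847298.
l1*log(l1/l2) = 14 * 0.847298 = 11.86217.
KL = 11.86217 - 14 + 6 = 3.8622

3.8622


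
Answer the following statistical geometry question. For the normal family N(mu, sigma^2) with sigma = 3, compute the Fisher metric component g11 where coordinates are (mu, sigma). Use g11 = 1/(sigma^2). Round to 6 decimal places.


For the 2-parameter normal family, the Fisher metric has:
  g11 = 1/sigma^2, g22 = 2/sigma^2.
sigma = 3, sigma^2 = 9.
g11 = 0.111111

0.111111


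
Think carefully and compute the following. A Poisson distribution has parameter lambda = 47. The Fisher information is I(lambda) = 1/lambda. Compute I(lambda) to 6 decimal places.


Fisher information for Poisson: I(lambda) = 1/lambda.
lambda = 47.
I(lambda) = 1/47 = 0.021277

0.021277


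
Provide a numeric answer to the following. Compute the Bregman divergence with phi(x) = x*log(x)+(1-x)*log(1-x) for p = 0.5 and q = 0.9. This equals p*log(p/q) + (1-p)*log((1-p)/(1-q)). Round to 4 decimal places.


Bregman divergence with negative entropy generator:
D = p*log(p/q) + (1-p)*log((1-p)/(1-q)).
p = 0.5, q = 0.9.
p*log(p/q) = 0.5*log(0.5/0.9) = -0.293893.
(1-p)*log((1-p)/(1-q)) = 0.5*log(0.5/0.1) = 0.804719.
D = -0.293893 + 0.804719 = 0.5108

0.5108


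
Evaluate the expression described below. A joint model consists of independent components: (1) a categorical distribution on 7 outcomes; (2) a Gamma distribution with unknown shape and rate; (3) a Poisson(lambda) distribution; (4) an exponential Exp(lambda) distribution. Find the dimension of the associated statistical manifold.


The dimension of a statistical manifold equals the number of free
(independent) real parameters of the model. For a product of independent
blocks the parameter counts add.
- categorical on 7 outcomes (probabilities sum to 1): 7-1 = 6.
- Gamma (shape, rate): 2.
- Poisson (lambda): 1.
- exponential (lambda): 1.
Total = 6 + 2 + 1 + 1 = 10.
Dimension = 10

10


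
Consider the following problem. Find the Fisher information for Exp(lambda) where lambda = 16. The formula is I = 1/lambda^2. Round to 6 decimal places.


Fisher information for exponential: I(lambda) = 1/lambda^2.
lambda = 16, lambda^2 = 256.
I = 1/256 = 0.003906

0.003906


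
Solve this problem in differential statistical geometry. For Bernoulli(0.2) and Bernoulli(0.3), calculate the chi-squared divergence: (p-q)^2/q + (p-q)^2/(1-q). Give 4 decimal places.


Chi-squared divergence between Bernoulli distributions:
chi^2 = (p-q)^2/q + (p-q)^2/(1-q).
p = 0.2, q = 0.3, p-q = -0.1.
(p-q)^2 = 0.01.
term1 = 0.01/0.3 = 0.033333.
term2 = 0.01/0.7 = 0.014286.
chi^2 = 0.033333 + 0.014286 = 0.0476

0.0476


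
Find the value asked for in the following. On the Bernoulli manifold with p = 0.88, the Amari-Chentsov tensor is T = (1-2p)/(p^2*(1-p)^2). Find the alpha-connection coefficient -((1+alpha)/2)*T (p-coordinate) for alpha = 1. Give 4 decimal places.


Skewness (Amari-Chentsov) tensor: T = (1-2p)/(p^2*(1-p)^2).
p = 0.88, 1-2p = -0.76, p^2 = 0.7744, (1-p)^2 = 0.0144.
T = -0.76/(0.7744 * 0.0144) = -68.153122.
In the p-coordinate, Gamma^(alpha) = Gamma^(0) - (alpha/2)*T with Gamma^(0) = (1/2)*g'(p) = -T/2,
so Gamma^(alpha) = -((1+alpha)/2)*T.
alpha = 1, -(1+alpha)/2 = -1.0.
Gamma = -1.0 * -68.153122 = 68.1531

68.1531


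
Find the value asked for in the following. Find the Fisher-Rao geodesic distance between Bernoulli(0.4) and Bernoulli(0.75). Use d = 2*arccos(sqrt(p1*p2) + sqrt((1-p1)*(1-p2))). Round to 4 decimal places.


Geodesic distance on Bernoulli manifold:
d(p1,p2) = 2*arccos(sqrt(p1*p2) + sqrt((1-p1)*(1-p2))).
sqrt(p1*p2) = sqrt(0.4*0.75) = 0.547723.
sqrt((1-p1)*(1-p2)) = sqrt(0.6*0.25) = 0.387298.
arg = 0.547723 + 0.387298 = 0.935021.
d = 2*arccos(0.935021) = 0.7250

0.7250


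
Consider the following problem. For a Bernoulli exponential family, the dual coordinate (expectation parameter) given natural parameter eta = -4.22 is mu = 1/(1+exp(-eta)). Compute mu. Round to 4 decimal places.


Dual coordinate (expectation parameter) for Bernoulli:
mu = 1/(1+exp(-eta)).
eta = -4.22.
exp(-eta) = exp(4.22) = 68.033484.
mu = 1/(1+68.033484) = 0.0145

0.0145


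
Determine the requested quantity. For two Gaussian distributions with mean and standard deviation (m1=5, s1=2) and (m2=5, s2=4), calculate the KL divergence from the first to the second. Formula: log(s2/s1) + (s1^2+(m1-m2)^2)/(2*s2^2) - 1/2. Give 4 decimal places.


KL divergence between normal distributions:
KL = log(s2/s1) + (s1^2 + (m1-m2)^2)/(2*s2^2) - 1/2.
log(4/2) = 0.693147.
(2^2 + (5-5)^2)/(2*4^2) = (4 + 0)/32 = 0.125.
KL = 0.693147 + 0.125 - 0.5 = 0.3181

0.3181


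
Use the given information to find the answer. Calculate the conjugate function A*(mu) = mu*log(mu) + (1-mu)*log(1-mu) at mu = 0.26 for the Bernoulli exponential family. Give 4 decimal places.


Legendre transform for Bernoulli:
A*(mu) = mu*log(mu) + (1-mu)*log(1-mu).
mu = 0.26, 1-mu = 0.74.
mu*log(mu) = 0.26*log(0.26) = -0.350239.
(1-mu)*log(1-mu) = 0.74*log(0.74) = -0.222818.
A* = -0.350239 + -0.222818 = -0.5731

-0.5731


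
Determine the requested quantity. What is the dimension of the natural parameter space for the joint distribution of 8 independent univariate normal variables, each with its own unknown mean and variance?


Exponential family dimension calculation:
Each univariate normal has two natural parameters (mu/sigma^2 and -1/(2 sigma^2)).
With 8 independent components, dim = 2 * 8 = 16.

16


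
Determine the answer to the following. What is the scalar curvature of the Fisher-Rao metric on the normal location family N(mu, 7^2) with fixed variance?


This family has a single free parameter, so its statistical manifold
is 1-dimensional. The Riemann curvature tensor of any 1-dimensional
Riemannian manifold vanishes identically, so R = 0.

0


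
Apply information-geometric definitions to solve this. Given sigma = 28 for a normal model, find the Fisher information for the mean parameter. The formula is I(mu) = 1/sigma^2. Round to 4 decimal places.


The Fisher information for the mean of a normal distribution is I(mu) = 1/sigma^2.
sigma = 28, so sigma^2 = 784.
I(mu) = 1/784 = 0.0013

0.0013


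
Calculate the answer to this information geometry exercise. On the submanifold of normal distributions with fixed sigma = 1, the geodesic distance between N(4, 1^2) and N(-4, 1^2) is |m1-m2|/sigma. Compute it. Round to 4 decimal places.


On the fixed-variance normal subfamily, geodesic distance = |m1-m2|/sigma.
|4 - -4| = 8.
sigma = 1.
d = 8/1 = 8.0000

8.0000


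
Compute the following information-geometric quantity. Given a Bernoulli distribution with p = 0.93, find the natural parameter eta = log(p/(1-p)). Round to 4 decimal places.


Natural parameter for Bernoulli: eta = log(p/(1-p)).
p = 0.93, 1-p = 0.07.
p/(1-p) = 13.285714.
eta = log(13.285714) = 2.5867

2.5867


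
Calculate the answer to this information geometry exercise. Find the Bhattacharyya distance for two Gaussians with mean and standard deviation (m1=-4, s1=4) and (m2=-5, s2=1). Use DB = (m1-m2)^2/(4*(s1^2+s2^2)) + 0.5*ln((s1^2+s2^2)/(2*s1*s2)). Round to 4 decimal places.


Bhattacharyya distance between two Gaussians:
DB = (m1-m2)^2/(4*(s1^2+s2^2)) + (1/2)*ln((s1^2+s2^2)/(2*s1*s2)).
(m1-m2)^2 = (1)^2 = 1.
s1^2+s2^2 = 16 + 1 = 17.
term1 = 1/68 = 0.014706.
term2 = 0.5*ln(17/8.0) = 0.376886.
DB = 0.014706 + 0.376886 = 0.3916

0.3916


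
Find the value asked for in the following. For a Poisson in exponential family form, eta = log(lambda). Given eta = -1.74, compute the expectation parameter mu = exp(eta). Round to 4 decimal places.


Expectation parameter for Poisson exponential family:
mu = exp(eta).
eta = -1.74.
mu = exp(-1.74) = 0.1755

0.1755


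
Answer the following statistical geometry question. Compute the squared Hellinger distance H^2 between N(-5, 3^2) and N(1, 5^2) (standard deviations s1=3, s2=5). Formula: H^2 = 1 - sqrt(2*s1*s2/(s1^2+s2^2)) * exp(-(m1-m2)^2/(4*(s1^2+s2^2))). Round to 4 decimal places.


Squared Hellinger distance for Gaussians:
H^2 = 1 - sqrt(2*s1*s2/(s1^2+s2^2)) * exp(-(m1-m2)^2/(4*(s1^2+s2^2))).
s1^2 = 9, s2^2 = 25, s1^2+s2^2 = 34.
sqrt(2*3*5/(34)) = 0.939336.
(m1-m2)^2 = (-6)^2 = 36.
exp(-36/(4*34)) = exp(-0.264706) = 0.767432.
H^2 = 1 - 0.939336*0.767432 = 0.2791

0.2791


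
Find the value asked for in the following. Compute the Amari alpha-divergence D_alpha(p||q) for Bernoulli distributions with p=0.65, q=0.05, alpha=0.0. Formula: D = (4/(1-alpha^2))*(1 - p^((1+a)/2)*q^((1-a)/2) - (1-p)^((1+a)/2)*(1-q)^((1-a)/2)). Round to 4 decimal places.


Amari alpha-divergence:
D = (4/(1-alpha^2))*(1 - p^((1+a)/2)*q^((1-a)/2) - (1-p)^((1+a)/2)*(1-q)^((1-a)/2)).
alpha = 0.0, p = 0.65, q = 0.05.
e1 = (1+alpha)/2 = 0.5, e2 = (1-alpha)/2 = 0.5.
t1 = p^e1 * q^e2 = 0.65^0.5 * 0.05^0.5 = 0.180278.
t2 = (1-p)^e1 * (1-q)^e2 = 0.35^0.5 * 0.95^0.5 = 0.576628.
4/(1-alpha^2) = 4.0.
D = 4.0*(1 - 0.180278 - 0.576628) = 0.9724

0.9724


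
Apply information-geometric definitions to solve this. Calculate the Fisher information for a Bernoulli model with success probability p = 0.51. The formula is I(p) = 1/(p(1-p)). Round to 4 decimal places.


For Bernoulli(p), Fisher information is I(p) = 1/(p*(1-p)).
p = 0.51, 1-p = 0.49.
p*(1-p) = 0.2499.
I(p) = 1/0.2499 = 4.0016

4.0016


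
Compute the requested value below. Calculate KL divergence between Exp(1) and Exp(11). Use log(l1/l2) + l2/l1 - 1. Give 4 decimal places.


KL divergence for exponential family:
KL = log(l1/l2) + l2/l1 - 1.
log(1/11) = -2.397895.
11/1 = 11.0.
KL = -2.397895 + 11.0 - 1 = 7.6021

7.6021


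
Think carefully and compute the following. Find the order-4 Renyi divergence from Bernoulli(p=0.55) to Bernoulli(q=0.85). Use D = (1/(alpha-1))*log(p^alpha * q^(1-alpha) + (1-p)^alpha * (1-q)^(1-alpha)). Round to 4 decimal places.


Renyi divergence of order alpha between Bernoulli distributions:
D = (1/(alpha-1))*log(p^alpha * q^(1-alpha) + (1-p)^alpha * (1-q)^(1-alpha)).
alpha = 4, p = 0.55, q = 0.85.
p^alpha * q^(1-alpha) = 0.55^4 * 0.85^-3 = 0.149003.
(1-p)^alpha * (1-q)^(1-alpha) = 0.45^4 * 0.15^-3 = 12.15.
sum = 0.149003 + 12.15 = 12.299003.
D = (1/3)*log(12.299003) = 0.8365

0.8365


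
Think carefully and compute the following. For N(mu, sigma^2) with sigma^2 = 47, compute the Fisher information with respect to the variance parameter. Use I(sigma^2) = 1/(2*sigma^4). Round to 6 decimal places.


Fisher information for variance: I(sigma^2) = 1/(2*sigma^4).
sigma^2 = 47, so sigma^4 = 2209.
I = 1/(2*2209) = 1/4418 = 0.000226

0.000226


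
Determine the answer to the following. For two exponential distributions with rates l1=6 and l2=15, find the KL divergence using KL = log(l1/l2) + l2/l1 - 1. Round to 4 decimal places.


KL divergence for exponential family:
KL = log(l1/l2) + l2/l1 - 1.
log(6/15) = -0.916291.
15/6 = 2.5.
KL = -0.916291 + 2.5 - 1 = 0.5837

0.5837


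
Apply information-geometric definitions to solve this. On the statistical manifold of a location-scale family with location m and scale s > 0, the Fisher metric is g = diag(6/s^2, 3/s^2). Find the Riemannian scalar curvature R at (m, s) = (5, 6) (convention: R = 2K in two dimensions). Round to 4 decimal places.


The metric has the form g = (A dm^2 + B ds^2)/s^2 with A = 6, B = 3.
Substitute u = sqrt(A/B)*m: g = B*(du^2 + ds^2)/s^2, i.e. B times the
Poincare upper half-plane metric, which has constant Gaussian curvature -1.
Scaling a 2D metric by a constant c divides the Gaussian curvature by c,
so K = -1/B = -1/(3) = -0.3333 everywhere (the point (m, s) = (5, 6) is irrelevant:
the curvature is constant).
Scalar curvature in dimension 2: R = 2K = -2/(3) = -0.6667.

-0.6667


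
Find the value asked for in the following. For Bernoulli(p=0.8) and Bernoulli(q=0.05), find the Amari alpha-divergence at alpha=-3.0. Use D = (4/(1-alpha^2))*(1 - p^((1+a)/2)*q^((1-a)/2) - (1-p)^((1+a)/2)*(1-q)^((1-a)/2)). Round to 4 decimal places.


Amari alpha-divergence:
D = (4/(1-alpha^2))*(1 - p^((1+a)/2)*q^((1-a)/2) - (1-p)^((1+a)/2)*(1-q)^((1-a)/2)).
alpha = -3.0, p = 0.8, q = 0.05.
e1 = (1+alpha)/2 = -1.0, e2 = (1-alpha)/2 = 2.0.
t1 = p^e1 * q^e2 = 0.8^-1.0 * 0.05^2.0 = 0.003125.
t2 = (1-p)^e1 * (1-q)^e2 = 0.2^-1.0 * 0.95^2.0 = 4.5125.
4/(1-alpha^2) = -0.5.
D = -0.5*(1 - 0.003125 - 4.5125) = 1.7578

1.7578


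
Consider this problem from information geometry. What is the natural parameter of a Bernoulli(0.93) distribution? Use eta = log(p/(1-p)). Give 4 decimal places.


Natural parameter for Bernoulli: eta = log(p/(1-p)).
p = 0.93, 1-p = 0.07.
p/(1-p) = 13.285714.
eta = log(13.285714) = 2.5867

2.5867


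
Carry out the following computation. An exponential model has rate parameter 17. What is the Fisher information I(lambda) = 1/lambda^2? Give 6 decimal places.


Fisher information for exponential: I(lambda) = 1/lambda^2.
lambda = 17, lambda^2 = 289.
I = 1/289 = 0.003460

0.003460


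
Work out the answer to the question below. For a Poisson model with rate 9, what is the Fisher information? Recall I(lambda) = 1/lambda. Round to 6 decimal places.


Fisher information for Poisson: I(lambda) = 1/lambda.
lambda = 9.
I(lambda) = 1/9 = 0.111111

0.111111


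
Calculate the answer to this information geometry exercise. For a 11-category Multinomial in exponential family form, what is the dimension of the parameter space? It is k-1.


Exponential family dimension calculation:
For Multinomial with k=11 categories, dim = k-1 = 10.

10


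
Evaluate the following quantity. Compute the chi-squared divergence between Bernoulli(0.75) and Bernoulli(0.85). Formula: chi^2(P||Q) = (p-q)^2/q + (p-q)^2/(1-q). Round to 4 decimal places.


Chi-squared divergence between Bernoulli distributions:
chi^2 = (p-q)^2/q + (p-q)^2/(1-q).
p = 0.75, q = 0.85, p-q = -0.1.
(p-q)^2 = 0.01.
term1 = 0.01/0.85 = 0.011765.
term2 = 0.01/0.15 = 0.066667.
chi^2 = 0.011765 + 0.066667 = 0.0784

0.0784


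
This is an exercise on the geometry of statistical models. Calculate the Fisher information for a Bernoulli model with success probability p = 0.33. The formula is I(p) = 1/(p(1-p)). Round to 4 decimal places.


For Bernoulli(p), Fisher information is I(p) = 1/(p*(1-p)).
p = 0.33, 1-p = 0.67.
p*(1-p) = 0.2211.
I(p) = 1/0.2211 = 4.5228

4.5228


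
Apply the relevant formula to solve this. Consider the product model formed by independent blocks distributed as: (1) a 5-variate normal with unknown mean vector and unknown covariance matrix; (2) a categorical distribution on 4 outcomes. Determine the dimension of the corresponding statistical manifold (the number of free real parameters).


The dimension of a statistical manifold equals the number of free
(independent) real parameters of the model. For a product of independent
blocks the parameter counts add.
- 5-variate normal: 5 (mean) + 5*6/2 = 15 (symmetric covariance) = 20.
- categorical on 4 outcomes (probabilities sum to 1): 4-1 = 3.
Total = 20 + 3 = 23.
Dimension = 23

23


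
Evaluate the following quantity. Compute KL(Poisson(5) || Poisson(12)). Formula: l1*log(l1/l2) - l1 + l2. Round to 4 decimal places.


KL divergence for Poisson:
KL = l1*log(l1/l2) - l1 + l2.
l1 = 5, l2 = 12.
log(5/12) = -0.875469.
l1*log(l1/l2) = 5 * -0.875469 = -4.377344.
KL = -4.377344 - 5 + 12 = 2.6227

2.6227


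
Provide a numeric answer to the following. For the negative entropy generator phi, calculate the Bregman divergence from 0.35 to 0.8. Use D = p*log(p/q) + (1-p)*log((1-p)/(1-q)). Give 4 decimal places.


Bregman divergence with negative entropy generator:
D = p*log(p/q) + (1-p)*log((1-p)/(1-q)).
p = 0.35, q = 0.8.
p*log(p/q) = 0.35*log(0.35/0.8) = -0.289338.
(1-p)*log((1-p)/(1-q)) = 0.65*log(0.65/0.2) = 0.766126.
D = -0.289338 + 0.766126 = 0.4768

0.4768


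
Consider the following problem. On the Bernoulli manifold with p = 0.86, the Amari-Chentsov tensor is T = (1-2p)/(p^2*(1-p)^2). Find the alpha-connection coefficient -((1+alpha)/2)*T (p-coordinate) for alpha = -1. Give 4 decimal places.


Skewness (Amari-Chentsov) tensor: T = (1-2p)/(p^2*(1-p)^2).
p = 0.86, 1-2p = -0.72, p^2 = 0.7396, (1-p)^2 = 0.0196.
T = -0.72/(0.7396 * 0.0196) = -49.668326.
In the p-coordinate, Gamma^(alpha) = Gamma^(0) - (alpha/2)*T with Gamma^(0) = (1/2)*g'(p) = -T/2,
so Gamma^(alpha) = -((1+alpha)/2)*T.
alpha = -1, -(1+alpha)/2 = 0.0.
Gamma = 0.0 * -49.668326 = 0.0000

0.0000


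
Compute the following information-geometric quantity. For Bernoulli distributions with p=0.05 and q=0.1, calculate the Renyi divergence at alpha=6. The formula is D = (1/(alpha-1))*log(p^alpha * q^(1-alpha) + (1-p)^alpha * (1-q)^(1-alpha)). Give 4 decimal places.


Renyi divergence of order alpha between Bernoulli distributions:
D = (1/(alpha-1))*log(p^alpha * q^(1-alpha) + (1-p)^alpha * (1-q)^(1-alpha)).
alpha = 6, p = 0.05, q = 0.1.
p^alpha * q^(1-alpha) = 0.05^6 * 0.1^-5 = 0.001563.
(1-p)^alpha * (1-q)^(1-alpha) = 0.95^6 * 0.9^-5 = 1.244885.
sum = 0.001563 + 1.244885 = 1.246447.
D = (1/5)*log(1.246447) = 0.0441

0.0441


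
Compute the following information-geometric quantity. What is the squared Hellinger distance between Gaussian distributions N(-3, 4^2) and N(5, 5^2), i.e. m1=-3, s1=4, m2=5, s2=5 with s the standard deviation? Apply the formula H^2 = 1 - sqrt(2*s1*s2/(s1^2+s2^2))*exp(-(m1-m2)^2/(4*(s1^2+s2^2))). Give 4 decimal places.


Squared Hellinger distance for Gaussians:
H^2 = 1 - sqrt(2*s1*s2/(s1^2+s2^2)) * exp(-(m1-m2)^2/(4*(s1^2+s2^2))).
s1^2 = 16, s2^2 = 25, s1^2+s2^2 = 41.
sqrt(2*4*5/(41)) = 0.98773.
(m1-m2)^2 = (-8)^2 = 64.
exp(-64/(4*41)) = exp(-0.390244) = 0.676892.
H^2 = 1 - 0.98773*0.676892 = 0.3314

0.3314


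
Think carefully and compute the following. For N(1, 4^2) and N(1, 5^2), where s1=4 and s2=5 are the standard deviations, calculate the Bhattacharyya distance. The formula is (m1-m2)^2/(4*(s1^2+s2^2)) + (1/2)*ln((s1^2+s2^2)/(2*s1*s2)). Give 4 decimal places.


Bhattacharyya distance between two Gaussians:
DB = (m1-m2)^2/(4*(s1^2+s2^2)) + (1/2)*ln((s1^2+s2^2)/(2*s1*s2)).
(m1-m2)^2 = (0)^2 = 0.
s1^2+s2^2 = 16 + 25 = 41.
term1 = 0/164 = 0.0.
term2 = 0.5*ln(41/40.0) = 0.012346.
DB = 0.0 + 0.012346 = 0.0123

0.0123


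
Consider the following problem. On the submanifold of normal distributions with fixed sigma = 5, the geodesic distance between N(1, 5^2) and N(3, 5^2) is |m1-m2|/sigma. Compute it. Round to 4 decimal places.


On the fixed-variance normal subfamily, geodesic distance = |m1-m2|/sigma.
|1 - 3| = 2.
sigma = 5.
d = 2/5 = 0.4000

0.4000


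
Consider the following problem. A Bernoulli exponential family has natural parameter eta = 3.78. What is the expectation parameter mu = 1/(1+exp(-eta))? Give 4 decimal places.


Dual coordinate (expectation parameter) for Bernoulli:
mu = 1/(1+exp(-eta)).
eta = 3.78.
exp(-eta) = exp(-3.78) = 0.022823.
mu = 1/(1+0.022823) = 0.9777

0.9777


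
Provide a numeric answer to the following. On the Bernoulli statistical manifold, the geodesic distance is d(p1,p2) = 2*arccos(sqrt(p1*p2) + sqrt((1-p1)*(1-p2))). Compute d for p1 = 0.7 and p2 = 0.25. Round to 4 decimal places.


Geodesic distance on Bernoulli manifold:
d(p1,p2) = 2*arccos(sqrt(p1*p2) + sqrt((1-p1)*(1-p2))).
sqrt(p1*p2) = sqrt(0.7*0.25) = 0.41833.
sqrt((1-p1)*(1-p2)) = sqrt(0.3*0.75) = 0.474342.
arg = 0.41833 + 0.474342 = 0.892672.
d = 2*arccos(0.892672) = 0.9351

0.9351


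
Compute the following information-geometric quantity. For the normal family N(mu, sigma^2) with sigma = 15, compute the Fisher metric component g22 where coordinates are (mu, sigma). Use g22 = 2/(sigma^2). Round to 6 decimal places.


For the 2-parameter normal family, the Fisher metric has:
  g11 = 1/sigma^2, g22 = 2/sigma^2.
sigma = 15, sigma^2 = 225.
g22 = 0.008889

0.008889


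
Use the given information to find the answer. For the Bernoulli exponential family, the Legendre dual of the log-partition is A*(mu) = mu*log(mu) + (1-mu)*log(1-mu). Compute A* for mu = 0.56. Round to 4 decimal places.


Legendre transform for Bernoulli:
A*(mu) = mu*log(mu) + (1-mu)*log(1-mu).
mu = 0.56, 1-mu = 0.44.
mu*log(mu) = 0.56*log(0.56) = -0.324698.
(1-mu)*log(1-mu) = 0.44*log(0.44) = -0.361231.
A* = -0.324698 + -0.361231 = -0.6859

-0.6859


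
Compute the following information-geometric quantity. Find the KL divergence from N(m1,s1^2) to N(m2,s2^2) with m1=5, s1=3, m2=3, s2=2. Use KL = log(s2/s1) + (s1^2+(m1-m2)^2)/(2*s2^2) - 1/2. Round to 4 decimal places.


KL divergence between normal distributions:
KL = log(s2/s1) + (s1^2 + (m1-m2)^2)/(2*s2^2) - 1/2.
log(2/3) = -0.405465.
(3^2 + (5-3)^2)/(2*2^2) = (9 + 4)/8 = 1.625.
KL = -0.405465 + 1.625 - 0.5 = 0.7195

0.7195


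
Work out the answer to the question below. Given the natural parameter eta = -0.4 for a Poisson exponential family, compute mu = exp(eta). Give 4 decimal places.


Expectation parameter for Poisson exponential family:
mu = exp(eta).
eta = -0.4.
mu = exp(-0.4) = 0.6703

0.6703


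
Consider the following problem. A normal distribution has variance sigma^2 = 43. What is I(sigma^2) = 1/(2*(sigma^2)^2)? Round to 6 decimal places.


Fisher information for variance: I(sigma^2) = 1/(2*sigma^4).
sigma^2 = 43, so sigma^4 = 1849.
I = 1/(2*1849) = 1/3698 = 0.000270

0.000270


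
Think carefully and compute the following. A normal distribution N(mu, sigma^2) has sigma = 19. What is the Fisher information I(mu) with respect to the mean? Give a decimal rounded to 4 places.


The Fisher information for the mean of a normal distribution is I(mu) = 1/sigma^2.
sigma = 19, so sigma^2 = 361.
I(mu) = 1/361 = 0.0028

0.0028


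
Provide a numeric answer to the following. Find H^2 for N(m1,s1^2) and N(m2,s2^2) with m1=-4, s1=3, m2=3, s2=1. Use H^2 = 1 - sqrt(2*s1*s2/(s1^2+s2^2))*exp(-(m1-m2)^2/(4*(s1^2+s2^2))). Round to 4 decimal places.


Squared Hellinger distance for Gaussians:
H^2 = 1 - sqrt(2*s1*s2/(s1^2+s2^2)) * exp(-(m1-m2)^2/(4*(s1^2+s2^2))).
s1^2 = 9, s2^2 = 1, s1^2+s2^2 = 10.
sqrt(2*3*1/(10)) = 0.774597.
(m1-m2)^2 = (-7)^2 = 49.
exp(-49/(4*10)) = exp(-1.225) = 0.293758.
H^2 = 1 - 0.774597*0.293758 = 0.7725

0.7725


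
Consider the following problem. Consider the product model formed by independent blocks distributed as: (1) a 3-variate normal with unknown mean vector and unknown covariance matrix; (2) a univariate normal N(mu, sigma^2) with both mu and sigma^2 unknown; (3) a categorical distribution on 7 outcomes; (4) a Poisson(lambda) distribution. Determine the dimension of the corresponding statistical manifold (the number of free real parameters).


The dimension of a statistical manifold equals the number of free
(independent) real parameters of the model. For a product of independent
blocks the parameter counts add.
- 3-variate normal: 3 (mean) + 3*4/2 = 6 (symmetric covariance) = 9.
- normal (mu, sigma^2): 2.
- categorical on 7 outcomes (probabilities sum to 1): 7-1 = 6.
- Poisson (lambda): 1.
Total = 9 + 2 + 6 + 1 = 18.
Dimension = 18

18


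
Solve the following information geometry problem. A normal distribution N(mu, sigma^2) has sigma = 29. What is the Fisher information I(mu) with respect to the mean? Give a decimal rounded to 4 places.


The Fisher information for the mean of a normal distribution is I(mu) = 1/sigma^2.
sigma = 29, so sigma^2 = 841.
I(mu) = 1/841 = 0.0012

0.0012


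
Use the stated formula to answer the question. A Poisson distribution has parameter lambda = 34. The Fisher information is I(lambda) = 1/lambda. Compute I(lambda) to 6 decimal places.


Fisher information for Poisson: I(lambda) = 1/lambda.
lambda = 34.
I(lambda) = 1/34 = 0.029412

0.029412


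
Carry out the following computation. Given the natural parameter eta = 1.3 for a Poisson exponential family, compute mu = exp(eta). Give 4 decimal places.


Expectation parameter for Poisson exponential family:
mu = exp(eta).
eta = 1.3.
mu = exp(1.3) = 3.6693

3.6693


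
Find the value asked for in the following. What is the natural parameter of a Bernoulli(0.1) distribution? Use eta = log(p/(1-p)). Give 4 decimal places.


Natural parameter for Bernoulli: eta = log(p/(1-p)).
p = 0.1, 1-p = 0.9.
p/(1-p) = 0.111111.
eta = log(0.111111) = -2.1972

-2.1972


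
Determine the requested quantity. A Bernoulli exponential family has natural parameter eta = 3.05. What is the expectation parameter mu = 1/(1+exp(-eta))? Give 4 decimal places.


Dual coordinate (expectation parameter) for Bernoulli:
mu = 1/(1+exp(-eta)).
eta = 3.05.
exp(-eta) = exp(-3.05) = 0.047359.
mu = 1/(1+0.047359) = 0.9548

0.9548


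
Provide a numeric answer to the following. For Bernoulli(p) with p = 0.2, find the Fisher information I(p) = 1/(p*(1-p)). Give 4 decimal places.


For Bernoulli(p), Fisher information is I(p) = 1/(p*(1-p)).
p = 0.2, 1-p = 0.8.
p*(1-p) = 0.16.
I(p) = 1/0.16 = 6.2500

6.2500


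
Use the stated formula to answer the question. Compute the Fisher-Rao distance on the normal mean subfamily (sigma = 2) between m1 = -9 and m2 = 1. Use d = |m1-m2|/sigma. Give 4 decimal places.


On the fixed-variance normal subfamily, geodesic distance = |m1-m2|/sigma.
|-9 - 1| = 10.
sigma = 2.
d = 10/2 = 5.0000

5.0000


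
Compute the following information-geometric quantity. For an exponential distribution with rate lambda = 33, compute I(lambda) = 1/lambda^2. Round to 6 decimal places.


Fisher information for exponential: I(lambda) = 1/lambda^2.
lambda = 33, lambda^2 = 1089.
I = 1/1089 = 0.000918

0.000918


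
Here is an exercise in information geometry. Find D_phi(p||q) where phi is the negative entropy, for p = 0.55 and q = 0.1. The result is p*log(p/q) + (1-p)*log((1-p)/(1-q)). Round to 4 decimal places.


Bregman divergence with negative entropy generator:
D = p*log(p/q) + (1-p)*log((1-p)/(1-q)).
p = 0.55, q = 0.1.
p*log(p/q) = 0.55*log(0.55/0.1) = 0.937611.
(1-p)*log((1-p)/(1-q)) = 0.45*log(0.45/0.9) = -0.311916.
D = 0.937611 + -0.311916 = 0.6257

0.6257


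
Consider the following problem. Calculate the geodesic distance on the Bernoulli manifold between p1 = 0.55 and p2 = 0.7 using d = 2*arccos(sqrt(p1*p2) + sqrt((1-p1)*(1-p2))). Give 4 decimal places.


Geodesic distance on Bernoulli manifold:
d(p1,p2) = 2*arccos(sqrt(p1*p2) + sqrt((1-p1)*(1-p2))).
sqrt(p1*p2) = sqrt(0.55*0.7) = 0.620484.
sqrt((1-p1)*(1-p2)) = sqrt(0.45*0.3) = 0.367423.
arg = 0.620484 + 0.367423 = 0.987907.
d = 2*arccos(0.987907) = 0.3113

0.3113


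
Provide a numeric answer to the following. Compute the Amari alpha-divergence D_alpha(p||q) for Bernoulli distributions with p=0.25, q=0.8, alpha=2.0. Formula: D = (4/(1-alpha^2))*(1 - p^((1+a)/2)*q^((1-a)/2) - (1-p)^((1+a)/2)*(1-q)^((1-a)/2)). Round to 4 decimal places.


Amari alpha-divergence:
D = (4/(1-alpha^2))*(1 - p^((1+a)/2)*q^((1-a)/2) - (1-p)^((1+a)/2)*(1-q)^((1-a)/2)).
alpha = 2.0, p = 0.25, q = 0.8.
e1 = (1+alpha)/2 = 1.5, e2 = (1-alpha)/2 = -0.5.
t1 = p^e1 * q^e2 = 0.25^1.5 * 0.8^-0.5 = 0.139754.
t2 = (1-p)^e1 * (1-q)^e2 = 0.75^1.5 * 0.2^-0.5 = 1.452369.
4/(1-alpha^2) = -1.333333.
D = -1.333333*(1 - 0.139754 - 1.452369) = 0.7895

0.7895


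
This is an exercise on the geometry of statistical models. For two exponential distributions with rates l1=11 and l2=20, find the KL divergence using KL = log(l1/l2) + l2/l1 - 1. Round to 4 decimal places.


KL divergence for exponential family:
KL = log(l1/l2) + l2/l1 - 1.
log(11/20) = -0.597837.
20/11 = 1.818182.
KL = -0.597837 + 1.818182 - 1 = 0.2203

0.2203


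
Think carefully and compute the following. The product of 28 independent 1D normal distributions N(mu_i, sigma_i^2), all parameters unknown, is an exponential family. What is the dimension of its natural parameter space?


Exponential family dimension calculation:
Each univariate normal has two natural parameters (mu/sigma^2 and -1/(2 sigma^2)).
With 28 independent components, dim = 2 * 28 = 56.

56


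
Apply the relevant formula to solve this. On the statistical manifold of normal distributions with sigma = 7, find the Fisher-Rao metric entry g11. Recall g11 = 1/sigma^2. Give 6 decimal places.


For the 2-parameter normal family, the Fisher metric has:
  g11 = 1/sigma^2, g22 = 2/sigma^2.
sigma = 7, sigma^2 = 49.
g11 = 0.020408

0.020408


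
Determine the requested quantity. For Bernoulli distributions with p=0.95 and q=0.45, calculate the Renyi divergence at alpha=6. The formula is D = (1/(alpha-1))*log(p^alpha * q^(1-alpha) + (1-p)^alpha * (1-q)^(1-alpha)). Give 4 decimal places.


Renyi divergence of order alpha between Bernoulli distributions:
D = (1/(alpha-1))*log(p^alpha * q^(1-alpha) + (1-p)^alpha * (1-q)^(1-alpha)).
alpha = 6, p = 0.95, q = 0.45.
p^alpha * q^(1-alpha) = 0.95^6 * 0.45^-5 = 39.836306.
(1-p)^alpha * (1-q)^(1-alpha) = 0.05^6 * 0.55^-5 = 0.0.
sum = 39.836306 + 0.0 = 39.836307.
D = (1/5)*log(39.836307) = 0.7370

0.7370


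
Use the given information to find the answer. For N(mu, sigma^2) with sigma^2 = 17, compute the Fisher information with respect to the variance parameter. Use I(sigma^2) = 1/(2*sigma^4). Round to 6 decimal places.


Fisher information for variance: I(sigma^2) = 1/(2*sigma^4).
sigma^2 = 17, so sigma^4 = 289.
I = 1/(2*289) = 1/578 = 0.001730

0.001730


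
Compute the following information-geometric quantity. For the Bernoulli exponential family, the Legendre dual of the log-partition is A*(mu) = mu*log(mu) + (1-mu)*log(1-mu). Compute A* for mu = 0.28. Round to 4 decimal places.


Legendre transform for Bernoulli:
A*(mu) = mu*log(mu) + (1-mu)*log(1-mu).
mu = 0.28, 1-mu = 0.72.
mu*log(mu) = 0.28*log(0.28) = -0.35643.
(1-mu)*log(1-mu) = 0.72*log(0.72) = -0.236523.
A* = -0.35643 + -0.236523 = -0.5930

-0.5930


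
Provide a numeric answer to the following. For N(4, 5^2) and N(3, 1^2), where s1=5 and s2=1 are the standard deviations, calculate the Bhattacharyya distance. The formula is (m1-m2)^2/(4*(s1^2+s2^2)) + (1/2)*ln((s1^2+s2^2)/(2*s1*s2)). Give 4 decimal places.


Bhattacharyya distance between two Gaussians:
DB = (m1-m2)^2/(4*(s1^2+s2^2)) + (1/2)*ln((s1^2+s2^2)/(2*s1*s2)).
(m1-m2)^2 = (1)^2 = 1.
s1^2+s2^2 = 25 + 1 = 26.
term1 = 1/104 = 0.009615.
term2 = 0.5*ln(26/10.0) = 0.477756.
DB = 0.009615 + 0.477756 = 0.4874

0.4874
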